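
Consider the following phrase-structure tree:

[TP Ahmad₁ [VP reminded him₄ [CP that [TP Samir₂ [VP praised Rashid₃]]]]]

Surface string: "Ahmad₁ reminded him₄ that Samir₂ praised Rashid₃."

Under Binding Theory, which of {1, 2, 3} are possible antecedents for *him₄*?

*him* is a pronoun, so Principle B applies: it must be free in its binding domain.
Binding domain of *him₄*: the matrix TP, whose subject is Ahmad₁.
*Ahmad₁* c-commands the pronoun within its binding domain → coindexation would violate Principle B.
*Samir₂*: the pronoun c-commands this R-expression → coindexation would violate Principle C on *Samir₂*.
*Rashid₃*: the pronoun c-commands this R-expression → coindexation would violate Principle C on *Rashid₃*.

none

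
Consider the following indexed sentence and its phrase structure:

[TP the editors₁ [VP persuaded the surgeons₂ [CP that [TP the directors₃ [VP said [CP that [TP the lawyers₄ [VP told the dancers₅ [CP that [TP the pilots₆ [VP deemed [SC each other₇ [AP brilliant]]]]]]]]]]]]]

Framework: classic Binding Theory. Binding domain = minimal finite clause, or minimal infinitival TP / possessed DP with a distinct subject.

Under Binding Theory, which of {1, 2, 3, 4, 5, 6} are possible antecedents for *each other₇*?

*each other* is an anaphor, so Principle A applies: it must be bound in its binding domain.
Binding domain of *each other₇*: the embedded TP, whose subject is the pilots₆.
*the editors₁* c-commands the anaphor but is outside its binding domain → cannot satisfy Principle A.
*the surgeons₂* c-commands the anaphor but is outside its binding domain → cannot satisfy Principle A.
*the directors₃* c-commands the anaphor but is outside its binding domain → cannot satisfy Principle A.
*the lawyers₄* c-commands the anaphor but is outside its binding domain → cannot satisfy Principle A.
*the dancers₅* c-commands the anaphor but is outside its binding domain → cannot satisfy Principle A.
*the pilots₆* c-commands the anaphor within its binding domain → licit binder.

{6}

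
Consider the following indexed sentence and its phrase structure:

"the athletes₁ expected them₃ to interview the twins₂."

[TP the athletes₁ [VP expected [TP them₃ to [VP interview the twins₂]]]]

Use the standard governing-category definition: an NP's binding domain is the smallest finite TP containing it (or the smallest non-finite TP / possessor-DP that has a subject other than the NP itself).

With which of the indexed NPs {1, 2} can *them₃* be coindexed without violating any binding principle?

none

*them* is a pronoun, so Principle B applies: it must be free in its binding domain.
Binding domain of *them₃*: the matrix TP, whose subject is the athletes₁.
*the athletes₁* c-commands the pronoun within its binding domain → coindexation would violate Principle B.
*the twins₂*: the pronoun c-commands this R-expression → coindexation would violate Principle C on *the twins₂*.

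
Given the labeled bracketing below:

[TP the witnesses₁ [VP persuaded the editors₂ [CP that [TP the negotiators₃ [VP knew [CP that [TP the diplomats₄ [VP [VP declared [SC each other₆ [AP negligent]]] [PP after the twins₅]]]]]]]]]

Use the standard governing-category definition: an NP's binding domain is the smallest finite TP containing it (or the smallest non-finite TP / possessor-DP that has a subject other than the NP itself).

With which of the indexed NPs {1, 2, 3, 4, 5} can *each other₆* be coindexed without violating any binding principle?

*each other* is an anaphor, so Principle A applies: it must be bound in its binding domain.
Binding domain of *each other₆*: the embedded TP, whose subject is the diplomats₄.
*the witnesses₁* c-commands the anaphor but is outside its binding domain → cannot satisfy Principle A.
*the editors₂* c-commands the anaphor but is outside its binding domain → cannot satisfy Principle A.
*the negotiators₃* c-commands the anaphor but is outside its binding domain → cannot satisfy Principle A.
*the diplomats₄* c-commands the anaphor within its binding domain → licit binder.
*the twins₅* does not c-command the anaphor → cannot bind it.

{4}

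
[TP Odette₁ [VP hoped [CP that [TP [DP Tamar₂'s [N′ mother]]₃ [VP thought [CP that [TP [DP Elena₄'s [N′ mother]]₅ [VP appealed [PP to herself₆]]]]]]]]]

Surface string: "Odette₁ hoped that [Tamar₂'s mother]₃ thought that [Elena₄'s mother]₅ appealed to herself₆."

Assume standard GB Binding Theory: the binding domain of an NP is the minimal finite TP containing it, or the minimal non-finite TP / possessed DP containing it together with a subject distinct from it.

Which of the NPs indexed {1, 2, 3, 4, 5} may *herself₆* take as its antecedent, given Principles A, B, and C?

{5}

*herself* is an anaphor, so Principle A applies: it must be bound in its binding domain.
Binding domain of *herself₆*: the embedded TP, whose subject is [Elena₄'s mother]₅.
*Odette₁* c-commands the anaphor but is outside its binding domain → cannot satisfy Principle A.
*Tamar₂* does not c-command the anaphor → cannot bind it.
*[Tamar₂'s mother]₃* c-commands the anaphor but is outside its binding domain → cannot satisfy Principle A.
*Elena₄* does not c-command the anaphor → cannot bind it.
*[Elena₄'s mother]₅* c-commands the anaphor within its binding domain → licit binder.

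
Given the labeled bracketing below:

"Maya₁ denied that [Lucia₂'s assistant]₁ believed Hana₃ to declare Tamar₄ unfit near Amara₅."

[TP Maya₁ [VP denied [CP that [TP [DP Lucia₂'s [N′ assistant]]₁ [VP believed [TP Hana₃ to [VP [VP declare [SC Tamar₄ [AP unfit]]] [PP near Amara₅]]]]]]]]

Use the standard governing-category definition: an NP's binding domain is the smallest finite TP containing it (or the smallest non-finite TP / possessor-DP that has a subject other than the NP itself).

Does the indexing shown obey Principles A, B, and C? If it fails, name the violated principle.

Principle C

The two coindexed NPs are *[Lucia₂'s assistant]₁* and *Maya₁*.
*[Lucia₂'s assistant]₁* is an R-expression. Principle C requires it to be free everywhere.
*Maya₁* c-commands it and carries the same index.
The R-expression is bound → Principle C violation.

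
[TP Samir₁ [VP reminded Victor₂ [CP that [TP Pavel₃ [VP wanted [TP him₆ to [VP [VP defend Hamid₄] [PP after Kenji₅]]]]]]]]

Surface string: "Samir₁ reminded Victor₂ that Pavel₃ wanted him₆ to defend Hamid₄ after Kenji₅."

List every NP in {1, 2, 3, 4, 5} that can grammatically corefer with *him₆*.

*him* is a pronoun, so Principle B applies: it must be free in its binding domain.
Binding domain of *him₆*: the embedded TP, whose subject is Pavel₃.
*Samir₁* c-commands the pronoun but from outside its binding domain, and is not c-commanded by it → coindexation permitted.
*Victor₂* c-commands the pronoun but from outside its binding domain, and is not c-commanded by it → coindexation permitted.
*Pavel₃* c-commands the pronoun within its binding domain → coindexation would violate Principle B.
*Hamid₄*: the pronoun c-commands this R-expression → coindexation would violate Principle C on *Hamid₄*.
*Kenji₅*: the pronoun c-commands this R-expression → coindexation would violate Principle C on *Kenji₅*.

{1, 2}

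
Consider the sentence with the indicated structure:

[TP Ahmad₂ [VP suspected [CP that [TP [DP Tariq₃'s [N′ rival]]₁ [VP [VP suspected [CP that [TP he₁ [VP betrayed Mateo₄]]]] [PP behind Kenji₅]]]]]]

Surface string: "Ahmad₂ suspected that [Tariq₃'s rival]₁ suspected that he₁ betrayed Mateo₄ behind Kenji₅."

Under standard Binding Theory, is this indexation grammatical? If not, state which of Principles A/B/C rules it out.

grammatical

The two coindexed NPs are *[Tariq₃'s rival]₁* and *he₁*.
*he₁* is a pronoun; nothing c-commands it within its binding domain (the embedded TP.), so Principle B holds trivially.
*[Tariq₃'s rival]₁* is an R-expression; *he₁* does not c-command it, and no other NP shares its index, so Principle C is satisfied.
All principles are respected.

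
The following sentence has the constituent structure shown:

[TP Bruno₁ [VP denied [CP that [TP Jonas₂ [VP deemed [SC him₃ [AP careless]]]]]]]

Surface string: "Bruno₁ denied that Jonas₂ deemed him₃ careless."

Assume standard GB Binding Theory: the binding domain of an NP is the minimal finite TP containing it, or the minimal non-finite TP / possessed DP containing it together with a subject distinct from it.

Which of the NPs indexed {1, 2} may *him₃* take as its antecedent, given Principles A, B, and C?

*him* is a pronoun, so Principle B applies: it must be free in its binding domain.
Binding domain of *him₃*: the embedded TP, whose subject is Jonas₂.
*Bruno₁* c-commands the pronoun but from outside its binding domain, and is not c-commanded by it → coindexation permitted.
*Jonas₂* c-commands the pronoun within its binding domain → coindexation would violate Principle B.

{1}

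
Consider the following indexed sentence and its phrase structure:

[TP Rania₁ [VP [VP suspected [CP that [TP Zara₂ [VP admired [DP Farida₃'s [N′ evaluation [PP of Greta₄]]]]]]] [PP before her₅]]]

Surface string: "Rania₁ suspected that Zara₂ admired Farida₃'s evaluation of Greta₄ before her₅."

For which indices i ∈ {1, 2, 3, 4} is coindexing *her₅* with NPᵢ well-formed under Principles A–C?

{2, 3, 4}

*her* is a pronoun, so Principle B applies: it must be free in its binding domain.
Binding domain of *her₅*: the matrix TP, whose subject is Rania₁.
*Rania₁* c-commands the pronoun within its binding domain → coindexation would violate Principle B.
*Zara₂* and the pronoun do not c-command one another → neither Principle B nor Principle C is at stake; coindexation permitted.
*Farida₃* and the pronoun do not c-command one another → neither Principle B nor Principle C is at stake; coindexation permitted.
*Greta₄* and the pronoun do not c-command one another → neither Principle B nor Principle C is at stake; coindexation permitted.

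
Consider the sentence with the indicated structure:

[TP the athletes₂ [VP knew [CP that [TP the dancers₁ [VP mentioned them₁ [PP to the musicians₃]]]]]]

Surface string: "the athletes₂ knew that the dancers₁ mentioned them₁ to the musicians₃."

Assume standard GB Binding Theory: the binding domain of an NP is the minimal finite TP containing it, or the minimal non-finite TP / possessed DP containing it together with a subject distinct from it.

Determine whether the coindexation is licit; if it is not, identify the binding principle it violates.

The two coindexed NPs are *the dancers₁* and *them₁*.
*them₁* is a pronoun. Its binding domain is the embedded TP, whose subject is the dancers₁.
*the dancers₁* c-commands it within that domain and carries the same index.
The pronoun is locally bound → Principle B violation.

Principle B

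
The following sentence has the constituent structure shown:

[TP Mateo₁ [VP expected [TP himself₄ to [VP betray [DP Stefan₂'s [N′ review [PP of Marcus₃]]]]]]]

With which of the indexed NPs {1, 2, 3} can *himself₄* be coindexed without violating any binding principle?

*himself* is an anaphor, so Principle A applies: it must be bound in its binding domain.
Binding domain of *himself₄*: the matrix TP, whose subject is Mateo₁.
*Mateo₁* c-commands the anaphor within its binding domain → licit binder.
*Stefan₂* does not c-command the anaphor → cannot bind it.
*Marcus₃* does not c-command the anaphor → cannot bind it.

{1}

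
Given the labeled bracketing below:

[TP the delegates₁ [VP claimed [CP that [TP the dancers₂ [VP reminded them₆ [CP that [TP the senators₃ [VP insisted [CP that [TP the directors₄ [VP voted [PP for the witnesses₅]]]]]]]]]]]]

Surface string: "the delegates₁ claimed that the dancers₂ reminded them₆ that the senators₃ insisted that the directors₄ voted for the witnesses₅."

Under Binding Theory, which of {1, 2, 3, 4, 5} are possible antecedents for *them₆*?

*them* is a pronoun, so Principle B applies: it must be free in its binding domain.
Binding domain of *them₆*: the embedded TP, whose subject is the dancers₂.
*the delegates₁* c-commands the pronoun but from outside its binding domain, and is not c-commanded by it → coindexation permitted.
*the dancers₂* c-commands the pronoun within its binding domain → coindexation would violate Principle B.
*the senators₃*: the pronoun c-commands this R-expression → coindexation would violate Principle C on *the senators₃*.
*the directors₄*: the pronoun c-commands this R-expression → coindexation would violate Principle C on *the directors₄*.
*the witnesses₅*: the pronoun c-commands this R-expression → coindexation would violate Principle C on *the witnesses₅*.

{1}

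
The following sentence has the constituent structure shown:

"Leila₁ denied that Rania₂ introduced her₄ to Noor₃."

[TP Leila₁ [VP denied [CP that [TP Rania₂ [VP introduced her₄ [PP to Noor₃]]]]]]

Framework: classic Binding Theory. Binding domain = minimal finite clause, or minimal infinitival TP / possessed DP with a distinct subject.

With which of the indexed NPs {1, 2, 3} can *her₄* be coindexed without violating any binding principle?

{1}

*her* is a pronoun, so Principle B applies: it must be free in its binding domain.
Binding domain of *her₄*: the embedded TP, whose subject is Rania₂.
*Leila₁* c-commands the pronoun but from outside its binding domain, and is not c-commanded by it → coindexation permitted.
*Rania₂* c-commands the pronoun within its binding domain → coindexation would violate Principle B.
*Noor₃*: the pronoun c-commands this R-expression → coindexation would violate Principle C on *Noor₃*.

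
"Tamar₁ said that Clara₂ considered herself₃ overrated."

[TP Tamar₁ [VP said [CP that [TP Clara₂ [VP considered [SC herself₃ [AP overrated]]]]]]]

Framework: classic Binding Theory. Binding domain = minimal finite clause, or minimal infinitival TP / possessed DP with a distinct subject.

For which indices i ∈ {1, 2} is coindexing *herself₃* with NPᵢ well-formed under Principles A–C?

*herself* is an anaphor, so Principle A applies: it must be bound in its binding domain.
Binding domain of *herself₃*: the embedded TP, whose subject is Clara₂.
*Tamar₁* c-commands the anaphor but is outside its binding domain → cannot satisfy Principle A.
*Clara₂* c-commands the anaphor within its binding domain → licit binder.

{2}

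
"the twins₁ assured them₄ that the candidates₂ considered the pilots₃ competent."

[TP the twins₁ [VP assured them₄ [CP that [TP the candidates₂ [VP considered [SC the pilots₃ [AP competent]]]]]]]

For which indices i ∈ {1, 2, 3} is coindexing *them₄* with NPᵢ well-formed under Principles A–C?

*them* is a pronoun, so Principle B applies: it must be free in its binding domain.
Binding domain of *them₄*: the matrix TP, whose subject is the twins₁.
*the twins₁* c-commands the pronoun within its binding domain → coindexation would violate Principle B.
*the candidates₂*: the pronoun c-commands this R-expression → coindexation would violate Principle C on *the candidates₂*.
*the pilots₃*: the pronoun c-commands this R-expression → coindexation would violate Principle C on *the pilots₃*.

none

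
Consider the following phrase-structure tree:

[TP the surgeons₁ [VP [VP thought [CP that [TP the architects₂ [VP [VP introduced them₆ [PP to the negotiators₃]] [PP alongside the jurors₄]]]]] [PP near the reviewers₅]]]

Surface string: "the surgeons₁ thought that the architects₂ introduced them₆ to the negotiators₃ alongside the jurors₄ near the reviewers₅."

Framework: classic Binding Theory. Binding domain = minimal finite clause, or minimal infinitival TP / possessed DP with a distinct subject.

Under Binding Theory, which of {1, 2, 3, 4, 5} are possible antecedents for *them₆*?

{1, 4, 5}

*them* is a pronoun, so Principle B applies: it must be free in its binding domain.
Binding domain of *them₆*: the embedded TP, whose subject is the architects₂.
*the surgeons₁* c-commands the pronoun but from outside its binding domain, and is not c-commanded by it → coindexation permitted.
*the architects₂* c-commands the pronoun within its binding domain → coindexation would violate Principle B.
*the negotiators₃*: the pronoun c-commands this R-expression → coindexation would violate Principle C on *the negotiators₃*.
*the jurors₄* and the pronoun do not c-command one another → neither Principle B nor Principle C is at stake; coindexation permitted.
*the reviewers₅* and the pronoun do not c-command one another → neither Principle B nor Principle C is at stake; coindexation permitted.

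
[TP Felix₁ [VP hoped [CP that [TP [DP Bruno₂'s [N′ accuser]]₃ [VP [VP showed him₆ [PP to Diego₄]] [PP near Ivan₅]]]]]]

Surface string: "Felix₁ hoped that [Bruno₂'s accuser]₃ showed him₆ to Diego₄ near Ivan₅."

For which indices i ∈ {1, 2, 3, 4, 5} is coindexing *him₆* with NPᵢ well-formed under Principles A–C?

{1, 2, 5}

*him* is a pronoun, so Principle B applies: it must be free in its binding domain.
Binding domain of *him₆*: the embedded TP, whose subject is [Bruno₂'s accuser]₃.
*Felix₁* c-commands the pronoun but from outside its binding domain, and is not c-commanded by it → coindexation permitted.
*Bruno₂* and the pronoun do not c-command one another → neither Principle B nor Principle C is at stake; coindexation permitted.
*[Bruno₂'s accuser]₃* c-commands the pronoun within its binding domain → coindexation would violate Principle B.
*Diego₄*: the pronoun c-commands this R-expression → coindexation would violate Principle C on *Diego₄*.
*Ivan₅* and the pronoun do not c-command one another → neither Principle B nor Principle C is at stake; coindexation permitted.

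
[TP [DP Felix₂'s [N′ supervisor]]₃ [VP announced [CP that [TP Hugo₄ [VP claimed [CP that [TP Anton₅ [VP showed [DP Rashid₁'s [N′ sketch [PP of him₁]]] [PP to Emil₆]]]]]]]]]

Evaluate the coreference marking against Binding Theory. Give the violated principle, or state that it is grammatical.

Principle B

The two coindexed NPs are *Rashid₁* and *him₁*.
*him₁* is a pronoun. Its binding domain is the possessed DP, whose subject is Rashid₁.
*Rashid₁* c-commands it within that domain and carries the same index.
The pronoun is locally bound → Principle B violation.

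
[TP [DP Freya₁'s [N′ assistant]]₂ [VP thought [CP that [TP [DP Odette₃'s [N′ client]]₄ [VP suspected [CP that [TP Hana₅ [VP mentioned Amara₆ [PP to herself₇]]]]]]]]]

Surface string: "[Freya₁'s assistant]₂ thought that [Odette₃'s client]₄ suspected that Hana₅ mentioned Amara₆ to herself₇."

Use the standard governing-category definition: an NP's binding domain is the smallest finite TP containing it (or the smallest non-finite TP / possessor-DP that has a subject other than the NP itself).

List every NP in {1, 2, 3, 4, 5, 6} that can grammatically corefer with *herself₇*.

*herself* is an anaphor, so Principle A applies: it must be bound in its binding domain.
Binding domain of *herself₇*: the embedded TP, whose subject is Hana₅.
*Freya₁* does not c-command the anaphor → cannot bind it.
*[Freya₁'s assistant]₂* c-commands the anaphor but is outside its binding domain → cannot satisfy Principle A.
*Odette₃* does not c-command the anaphor → cannot bind it.
*[Odette₃'s client]₄* c-commands the anaphor but is outside its binding domain → cannot satisfy Principle A.
*Hana₅* c-commands the anaphor within its binding domain → licit binder.
*Amara₆* c-commands the anaphor within its binding domain → licit binder.

{5, 6}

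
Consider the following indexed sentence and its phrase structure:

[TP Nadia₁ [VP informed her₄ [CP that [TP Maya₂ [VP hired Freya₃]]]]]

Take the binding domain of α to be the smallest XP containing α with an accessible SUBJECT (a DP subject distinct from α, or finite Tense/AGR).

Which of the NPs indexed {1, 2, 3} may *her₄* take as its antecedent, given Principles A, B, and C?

*her* is a pronoun, so Principle B applies: it must be free in its binding domain.
Binding domain of *her₄*: the matrix TP, whose subject is Nadia₁.
*Nadia₁* c-commands the pronoun within its binding domain → coindexation would violate Principle B.
*Maya₂*: the pronoun c-commands this R-expression → coindexation would violate Principle C on *Maya₂*.
*Freya₃*: the pronoun c-commands this R-expression → coindexation would violate Principle C on *Freya₃*.

none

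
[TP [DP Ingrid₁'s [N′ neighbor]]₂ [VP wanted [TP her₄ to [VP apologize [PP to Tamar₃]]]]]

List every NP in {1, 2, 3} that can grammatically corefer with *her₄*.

*her* is a pronoun, so Principle B applies: it must be free in its binding domain.
Binding domain of *her₄*: the matrix TP, whose subject is [Ingrid₁'s neighbor]₂.
*Ingrid₁* and the pronoun do not c-command one another → neither Principle B nor Principle C is at stake; coindexation permitted.
*[Ingrid₁'s neighbor]₂* c-commands the pronoun within its binding domain → coindexation would violate Principle B.
*Tamar₃*: the pronoun c-commands this R-expression → coindexation would violate Principle C on *Tamar₃*.

{1}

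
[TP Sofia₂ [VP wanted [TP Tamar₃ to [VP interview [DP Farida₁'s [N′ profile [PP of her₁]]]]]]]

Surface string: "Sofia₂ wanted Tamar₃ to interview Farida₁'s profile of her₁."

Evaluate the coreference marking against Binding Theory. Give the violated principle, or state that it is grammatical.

Principle B

The two coindexed NPs are *Farida₁* and *her₁*.
*her₁* is a pronoun. Its binding domain is the possessed DP, whose subject is Farida₁.
*Farida₁* c-commands it within that domain and carries the same index.
The pronoun is locally bound → Principle B violation.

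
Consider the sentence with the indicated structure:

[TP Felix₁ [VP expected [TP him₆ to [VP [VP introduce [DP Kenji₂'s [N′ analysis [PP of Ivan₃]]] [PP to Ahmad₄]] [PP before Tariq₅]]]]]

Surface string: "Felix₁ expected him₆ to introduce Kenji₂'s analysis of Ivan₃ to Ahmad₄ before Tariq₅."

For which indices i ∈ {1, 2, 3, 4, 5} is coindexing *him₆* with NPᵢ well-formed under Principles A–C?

*him* is a pronoun, so Principle B applies: it must be free in its binding domain.
Binding domain of *him₆*: the matrix TP, whose subject is Felix₁.
*Felix₁* c-commands the pronoun within its binding domain → coindexation would violate Principle B.
*Kenji₂*: the pronoun c-commands this R-expression → coindexation would violate Principle C on *Kenji₂*.
*Ivan₃*: the pronoun c-commands this R-expression → coindexation would violate Principle C on *Ivan₃*.
*Ahmad₄*: the pronoun c-commands this R-expression → coindexation would violate Principle C on *Ahmad₄*.
*Tariq₅*: the pronoun c-commands this R-expression → coindexation would violate Principle C on *Tariq₅*.

none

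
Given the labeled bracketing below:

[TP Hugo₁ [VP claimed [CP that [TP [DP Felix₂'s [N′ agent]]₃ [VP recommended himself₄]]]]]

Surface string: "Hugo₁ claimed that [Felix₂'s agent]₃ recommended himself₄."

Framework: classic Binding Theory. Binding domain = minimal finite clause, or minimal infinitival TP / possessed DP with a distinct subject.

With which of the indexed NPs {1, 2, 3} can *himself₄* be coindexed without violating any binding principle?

*himself* is an anaphor, so Principle A applies: it must be bound in its binding domain.
Binding domain of *himself₄*: the embedded TP, whose subject is [Felix₂'s agent]₃.
*Hugo₁* c-commands the anaphor but is outside its binding domain → cannot satisfy Principle A.
*Felix₂* does not c-command the anaphor → cannot bind it.
*[Felix₂'s agent]₃* c-commands the anaphor within its binding domain → licit binder.

{3}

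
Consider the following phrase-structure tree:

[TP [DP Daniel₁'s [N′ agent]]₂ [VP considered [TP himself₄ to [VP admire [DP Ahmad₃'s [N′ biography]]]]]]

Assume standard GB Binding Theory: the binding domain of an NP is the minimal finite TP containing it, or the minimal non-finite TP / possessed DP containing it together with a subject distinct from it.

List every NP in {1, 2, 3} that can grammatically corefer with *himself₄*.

{2}

*himself* is an anaphor, so Principle A applies: it must be bound in its binding domain.
Binding domain of *himself₄*: the matrix TP, whose subject is [Daniel₁'s agent]₂.
*Daniel₁* does not c-command the anaphor → cannot bind it.
*[Daniel₁'s agent]₂* c-commands the anaphor within its binding domain → licit binder.
*Ahmad₃* does not c-command the anaphor → cannot bind it.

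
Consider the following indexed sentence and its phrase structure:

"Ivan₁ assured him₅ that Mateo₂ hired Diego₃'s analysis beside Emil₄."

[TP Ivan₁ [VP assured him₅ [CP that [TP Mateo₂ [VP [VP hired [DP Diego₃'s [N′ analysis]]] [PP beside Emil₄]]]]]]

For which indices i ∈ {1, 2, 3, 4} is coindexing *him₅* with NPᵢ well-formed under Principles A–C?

*him* is a pronoun, so Principle B applies: it must be free in its binding domain.
Binding domain of *him₅*: the matrix TP, whose subject is Ivan₁.
*Ivan₁* c-commands the pronoun within its binding domain → coindexation would violate Principle B.
*Mateo₂*: the pronoun c-commands this R-expression → coindexation would violate Principle C on *Mateo₂*.
*Diego₃*: the pronoun c-commands this R-expression → coindexation would violate Principle C on *Diego₃*.
*Emil₄*: the pronoun c-commands this R-expression → coindexation would violate Principle C on *Emil₄*.

none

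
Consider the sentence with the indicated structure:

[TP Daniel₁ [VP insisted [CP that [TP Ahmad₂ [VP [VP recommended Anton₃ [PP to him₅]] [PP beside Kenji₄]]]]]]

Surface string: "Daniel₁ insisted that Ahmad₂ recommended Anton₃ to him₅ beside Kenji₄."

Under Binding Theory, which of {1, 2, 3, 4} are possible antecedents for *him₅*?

{1, 4}

*him* is a pronoun, so Principle B applies: it must be free in its binding domain.
Binding domain of *him₅*: the embedded TP, whose subject is Ahmad₂.
*Daniel₁* c-commands the pronoun but from outside its binding domain, and is not c-commanded by it → coindexation permitted.
*Ahmad₂* c-commands the pronoun within its binding domain → coindexation would violate Principle B.
*Anton₃* c-commands the pronoun within its binding domain → coindexation would violate Principle B.
*Kenji₄* and the pronoun do not c-command one another → neither Principle B nor Principle C is at stake; coindexation permitted.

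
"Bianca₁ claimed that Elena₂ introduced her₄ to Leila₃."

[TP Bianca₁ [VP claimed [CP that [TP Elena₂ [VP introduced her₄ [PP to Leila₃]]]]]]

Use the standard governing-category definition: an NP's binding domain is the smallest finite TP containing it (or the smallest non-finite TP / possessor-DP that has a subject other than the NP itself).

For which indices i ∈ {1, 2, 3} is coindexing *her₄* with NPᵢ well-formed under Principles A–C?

{1}

*her* is a pronoun, so Principle B applies: it must be free in its binding domain.
Binding domain of *her₄*: the embedded TP, whose subject is Elena₂.
*Bianca₁* c-commands the pronoun but from outside its binding domain, and is not c-commanded by it → coindexation permitted.
*Elena₂* c-commands the pronoun within its binding domain → coindexation would violate Principle B.
*Leila₃*: the pronoun c-commands this R-expression → coindexation would violate Principle C on *Leila₃*.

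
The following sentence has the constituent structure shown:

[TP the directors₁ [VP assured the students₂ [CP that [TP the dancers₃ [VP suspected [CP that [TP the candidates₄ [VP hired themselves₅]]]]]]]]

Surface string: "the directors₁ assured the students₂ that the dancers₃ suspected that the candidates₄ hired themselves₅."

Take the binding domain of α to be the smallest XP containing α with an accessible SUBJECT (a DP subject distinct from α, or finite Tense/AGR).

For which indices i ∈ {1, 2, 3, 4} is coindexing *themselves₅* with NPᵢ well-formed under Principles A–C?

{4}

*themselves* is an anaphor, so Principle A applies: it must be bound in its binding domain.
Binding domain of *themselves₅*: the embedded TP, whose subject is the candidates₄.
*the directors₁* c-commands the anaphor but is outside its binding domain → cannot satisfy Principle A.
*the students₂* c-commands the anaphor but is outside its binding domain → cannot satisfy Principle A.
*the dancers₃* c-commands the anaphor but is outside its binding domain → cannot satisfy Principle A.
*the candidates₄* c-commands the anaphor within its binding domain → licit binder.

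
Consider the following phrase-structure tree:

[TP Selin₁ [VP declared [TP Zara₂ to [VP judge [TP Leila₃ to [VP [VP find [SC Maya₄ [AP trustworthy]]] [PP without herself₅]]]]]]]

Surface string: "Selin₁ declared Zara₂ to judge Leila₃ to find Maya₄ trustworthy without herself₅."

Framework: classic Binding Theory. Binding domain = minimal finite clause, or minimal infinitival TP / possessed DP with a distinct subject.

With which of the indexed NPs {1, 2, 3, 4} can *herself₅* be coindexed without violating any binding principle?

{3}

*herself* is an anaphor, so Principle A applies: it must be bound in its binding domain.
Binding domain of *herself₅*: the embedded TP, whose subject is Leila₃.
*Selin₁* c-commands the anaphor but is outside its binding domain → cannot satisfy Principle A.
*Zara₂* c-commands the anaphor but is outside its binding domain → cannot satisfy Principle A.
*Leila₃* c-commands the anaphor within its binding domain → licit binder.
*Maya₄* does not c-command the anaphor → cannot bind it.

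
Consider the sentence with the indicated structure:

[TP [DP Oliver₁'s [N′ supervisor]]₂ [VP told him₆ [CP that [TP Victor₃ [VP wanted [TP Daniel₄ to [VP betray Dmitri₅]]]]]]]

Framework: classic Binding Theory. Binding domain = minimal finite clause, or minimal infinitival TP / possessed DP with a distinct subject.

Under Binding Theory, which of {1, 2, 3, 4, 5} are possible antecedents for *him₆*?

{1}

*him* is a pronoun, so Principle B applies: it must be free in its binding domain.
Binding domain of *him₆*: the matrix TP, whose subject is [Oliver₁'s supervisor]₂.
*Oliver₁* and the pronoun do not c-command one another → neither Principle B nor Principle C is at stake; coindexation permitted.
*[Oliver₁'s supervisor]₂* c-commands the pronoun within its binding domain → coindexation would violate Principle B.
*Victor₃*: the pronoun c-commands this R-expression → coindexation would violate Principle C on *Victor₃*.
*Daniel₄*: the pronoun c-commands this R-expression → coindexation would violate Principle C on *Daniel₄*.
*Dmitri₅*: the pronoun c-commands this R-expression → coindexation would violate Principle C on *Dmitri₅*.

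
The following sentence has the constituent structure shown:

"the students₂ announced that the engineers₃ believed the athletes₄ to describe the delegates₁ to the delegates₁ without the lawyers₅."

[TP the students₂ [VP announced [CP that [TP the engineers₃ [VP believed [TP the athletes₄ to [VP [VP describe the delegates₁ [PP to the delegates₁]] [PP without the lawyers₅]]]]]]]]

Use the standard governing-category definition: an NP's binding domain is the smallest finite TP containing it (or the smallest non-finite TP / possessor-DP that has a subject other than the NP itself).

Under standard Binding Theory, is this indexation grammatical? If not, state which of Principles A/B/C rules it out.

The two coindexed NPs are *the delegates₁* (the lower occurrence) and *the delegates₁* (the higher occurrence).
*the delegates₁* (the lower occurrence) is an R-expression. Principle C requires it to be free everywhere.
*the delegates₁* (the higher occurrence) c-commands it and carries the same index.
The R-expression is bound → Principle C violation.

Principle C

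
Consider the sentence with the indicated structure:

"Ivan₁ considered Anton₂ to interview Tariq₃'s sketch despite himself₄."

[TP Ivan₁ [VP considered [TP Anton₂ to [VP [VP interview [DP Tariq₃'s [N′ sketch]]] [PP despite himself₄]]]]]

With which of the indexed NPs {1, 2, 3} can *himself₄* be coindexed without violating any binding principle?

*himself* is an anaphor, so Principle A applies: it must be bound in its binding domain.
Binding domain of *himself₄*: the embedded TP, whose subject is Anton₂.
*Ivan₁* c-commands the anaphor but is outside its binding domain → cannot satisfy Principle A.
*Anton₂* c-commands the anaphor within its binding domain → licit binder.
*Tariq₃* does not c-command the anaphor → cannot bind it.

{2}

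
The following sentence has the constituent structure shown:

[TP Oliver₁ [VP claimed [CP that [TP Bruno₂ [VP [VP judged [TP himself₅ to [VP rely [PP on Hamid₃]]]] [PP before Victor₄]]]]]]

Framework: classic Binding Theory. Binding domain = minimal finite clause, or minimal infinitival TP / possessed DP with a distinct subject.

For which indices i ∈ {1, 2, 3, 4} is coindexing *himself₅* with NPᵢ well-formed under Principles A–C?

*himself* is an anaphor, so Principle A applies: it must be bound in its binding domain.
Binding domain of *himself₅*: the embedded TP, whose subject is Bruno₂.
*Oliver₁* c-commands the anaphor but is outside its binding domain → cannot satisfy Principle A.
*Bruno₂* c-commands the anaphor within its binding domain → licit binder.
*Hamid₃* does not c-command the anaphor → cannot bind it.
*Victor₄* does not c-command the anaphor → cannot bind it.

{2}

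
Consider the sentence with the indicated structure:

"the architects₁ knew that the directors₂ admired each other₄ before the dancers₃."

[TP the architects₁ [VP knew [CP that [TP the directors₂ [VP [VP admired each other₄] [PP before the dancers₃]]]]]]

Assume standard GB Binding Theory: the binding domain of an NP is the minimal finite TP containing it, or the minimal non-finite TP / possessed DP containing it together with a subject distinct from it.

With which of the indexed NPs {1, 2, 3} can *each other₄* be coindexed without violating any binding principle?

{2}

*each other* is an anaphor, so Principle A applies: it must be bound in its binding domain.
Binding domain of *each other₄*: the embedded TP, whose subject is the directors₂.
*the architects₁* c-commands the anaphor but is outside its binding domain → cannot satisfy Principle A.
*the directors₂* c-commands the anaphor within its binding domain → licit binder.
*the dancers₃* does not c-command the anaphor → cannot bind it.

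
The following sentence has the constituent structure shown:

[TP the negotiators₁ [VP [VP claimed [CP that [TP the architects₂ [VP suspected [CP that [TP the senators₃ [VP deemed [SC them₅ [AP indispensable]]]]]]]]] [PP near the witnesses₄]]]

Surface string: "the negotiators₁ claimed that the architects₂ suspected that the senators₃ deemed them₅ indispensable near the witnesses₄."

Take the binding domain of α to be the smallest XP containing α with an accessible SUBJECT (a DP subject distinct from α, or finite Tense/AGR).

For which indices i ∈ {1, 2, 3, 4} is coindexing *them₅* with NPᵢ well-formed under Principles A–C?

*them* is a pronoun, so Principle B applies: it must be free in its binding domain.
Binding domain of *them₅*: the embedded TP, whose subject is the senators₃.
*the negotiators₁* c-commands the pronoun but from outside its binding domain, and is not c-commanded by it → coindexation permitted.
*the architects₂* c-commands the pronoun but from outside its binding domain, and is not c-commanded by it → coindexation permitted.
*the senators₃* c-commands the pronoun within its binding domain → coindexation would violate Principle B.
*the witnesses₄* and the pronoun do not c-command one another → neither Principle B nor Principle C is at stake; coindexation permitted.

{1, 2, 4}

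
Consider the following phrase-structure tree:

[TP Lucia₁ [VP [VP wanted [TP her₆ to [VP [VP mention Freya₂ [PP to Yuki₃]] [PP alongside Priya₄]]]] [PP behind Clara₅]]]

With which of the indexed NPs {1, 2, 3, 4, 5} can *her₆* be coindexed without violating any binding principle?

*her* is a pronoun, so Principle B applies: it must be free in its binding domain.
Binding domain of *her₆*: the matrix TP, whose subject is Lucia₁.
*Lucia₁* c-commands the pronoun within its binding domain → coindexation would violate Principle B.
*Freya₂*: the pronoun c-commands this R-expression → coindexation would violate Principle C on *Freya₂*.
*Yuki₃*: the pronoun c-commands this R-expression → coindexation would violate Principle C on *Yuki₃*.
*Priya₄*: the pronoun c-commands this R-expression → coindexation would violate Principle C on *Priya₄*.
*Clara₅* and the pronoun do not c-command one another → neither Principle B nor Principle C is at stake; coindexation permitted.

{5}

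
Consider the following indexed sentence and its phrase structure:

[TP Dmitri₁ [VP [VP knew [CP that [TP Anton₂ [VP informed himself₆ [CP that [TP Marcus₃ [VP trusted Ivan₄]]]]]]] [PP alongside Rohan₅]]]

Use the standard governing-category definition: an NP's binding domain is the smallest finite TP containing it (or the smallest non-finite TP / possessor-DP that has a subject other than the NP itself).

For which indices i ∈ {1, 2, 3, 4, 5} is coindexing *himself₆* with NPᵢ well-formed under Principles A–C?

{2}

*himself* is an anaphor, so Principle A applies: it must be bound in its binding domain.
Binding domain of *himself₆*: the embedded TP, whose subject is Anton₂.
*Dmitri₁* c-commands the anaphor but is outside its binding domain → cannot satisfy Principle A.
*Anton₂* c-commands the anaphor within its binding domain → licit binder.
*Marcus₃* does not c-command the anaphor → cannot bind it.
*Ivan₄* does not c-command the anaphor → cannot bind it.
*Rohan₅* does not c-command the anaphor → cannot bind it.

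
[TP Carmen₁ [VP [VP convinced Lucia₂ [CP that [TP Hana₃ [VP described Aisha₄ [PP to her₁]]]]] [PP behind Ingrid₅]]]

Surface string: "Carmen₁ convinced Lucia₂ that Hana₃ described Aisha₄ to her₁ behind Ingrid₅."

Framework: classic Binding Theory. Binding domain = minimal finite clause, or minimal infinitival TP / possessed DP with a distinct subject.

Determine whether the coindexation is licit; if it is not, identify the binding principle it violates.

The two coindexed NPs are *Carmen₁* and *her₁*.
*her₁* is a pronoun; its binding domain is the embedded TP, whose subject is Hana₃. Within that domain it is c-commanded only by *Hana₃*, *Aisha₄*, which carry a different index — the pronoun is free locally, so Principle B holds.
*Carmen₁* is an R-expression; *her₁* does not c-command it, and no other NP shares its index, so Principle C is satisfied.
All principles are respected.

grammatical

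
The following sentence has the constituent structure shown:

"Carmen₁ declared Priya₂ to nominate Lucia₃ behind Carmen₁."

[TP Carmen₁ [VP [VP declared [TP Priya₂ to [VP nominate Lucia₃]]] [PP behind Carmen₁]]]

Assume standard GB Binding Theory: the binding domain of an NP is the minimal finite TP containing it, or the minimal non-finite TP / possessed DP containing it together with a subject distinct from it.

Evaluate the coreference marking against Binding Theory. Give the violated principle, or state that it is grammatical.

The two coindexed NPs are *Carmen₁* (the higher occurrence) and *Carmen₁* (the lower occurrence).
*Carmen₁* (the lower occurrence) is an R-expression. Principle C requires it to be free everywhere.
*Carmen₁* (the higher occurrence) c-commands it and carries the same index.
The R-expression is bound → Principle C violation.

Principle C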